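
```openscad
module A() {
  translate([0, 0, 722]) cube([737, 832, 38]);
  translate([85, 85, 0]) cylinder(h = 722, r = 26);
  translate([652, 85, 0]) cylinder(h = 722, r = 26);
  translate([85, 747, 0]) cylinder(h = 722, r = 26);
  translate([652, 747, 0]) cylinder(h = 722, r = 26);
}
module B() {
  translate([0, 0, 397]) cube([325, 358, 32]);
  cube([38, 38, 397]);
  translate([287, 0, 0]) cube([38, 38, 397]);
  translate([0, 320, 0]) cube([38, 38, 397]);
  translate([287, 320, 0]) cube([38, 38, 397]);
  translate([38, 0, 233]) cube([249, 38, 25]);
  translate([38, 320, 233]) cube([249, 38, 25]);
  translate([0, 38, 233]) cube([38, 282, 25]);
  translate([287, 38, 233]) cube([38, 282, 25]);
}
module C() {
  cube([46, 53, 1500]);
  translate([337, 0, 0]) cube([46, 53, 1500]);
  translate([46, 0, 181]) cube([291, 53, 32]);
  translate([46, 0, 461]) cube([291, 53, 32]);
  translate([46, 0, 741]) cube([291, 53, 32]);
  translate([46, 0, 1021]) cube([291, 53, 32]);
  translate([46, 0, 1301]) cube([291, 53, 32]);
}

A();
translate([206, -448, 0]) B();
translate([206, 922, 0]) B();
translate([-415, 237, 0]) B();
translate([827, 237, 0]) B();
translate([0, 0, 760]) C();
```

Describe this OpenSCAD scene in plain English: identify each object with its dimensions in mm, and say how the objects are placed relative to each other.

A is a rectangular dining table. The top is 737×832×38 mm with its upper surface at z = 760 mm. It stands on four round legs of 52 mm diameter, each leg's bounding box inset 59 mm from the nearest pair of top edges, running from the floor to the underside of the top.

B is a four-legged stool. The seat is a 325×358×32 mm slab whose top surface is at z = 429 mm; four square legs, each 38×38 mm in cross-section, run from the floor (z = 0) to the underside of the seat, each flush with a corner of the seat. Four stretchers, 38 mm wide and 25 mm tall, connect adjacent legs with their undersides at z = 233 mm, each running between the inner faces of the legs it joins and aligned with the legs' outer faces on the other axis.

C is a wooden ladder with two side rails of 46×53 mm section and 1500 mm height, set 383 mm apart overall. Between them run 5 rectangular rungs (53 mm deep, 32 mm thick), front faces flush with the rails' −y face. The bottom of the first rung is 181 mm above the floor and each subsequent rung is 280 mm higher than the one below.

Four stools sit around the table at the −y, +y, −x, +x sides. The ladder is on top of the table.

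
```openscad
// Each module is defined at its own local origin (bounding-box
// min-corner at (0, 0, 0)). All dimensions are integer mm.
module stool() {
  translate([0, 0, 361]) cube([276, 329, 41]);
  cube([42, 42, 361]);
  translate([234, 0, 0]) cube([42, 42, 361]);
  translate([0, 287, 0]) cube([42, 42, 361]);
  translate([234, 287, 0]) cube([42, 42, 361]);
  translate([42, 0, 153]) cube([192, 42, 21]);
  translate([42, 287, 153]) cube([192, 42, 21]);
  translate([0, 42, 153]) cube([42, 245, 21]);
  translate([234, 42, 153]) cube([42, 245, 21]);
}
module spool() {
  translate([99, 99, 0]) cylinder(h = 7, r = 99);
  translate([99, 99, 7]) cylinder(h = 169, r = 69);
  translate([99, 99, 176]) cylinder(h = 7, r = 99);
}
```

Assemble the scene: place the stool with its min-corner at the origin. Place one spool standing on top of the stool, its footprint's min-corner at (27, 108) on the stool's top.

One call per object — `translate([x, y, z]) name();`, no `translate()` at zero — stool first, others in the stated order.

stool();
translate([27, 108, 402]) spool();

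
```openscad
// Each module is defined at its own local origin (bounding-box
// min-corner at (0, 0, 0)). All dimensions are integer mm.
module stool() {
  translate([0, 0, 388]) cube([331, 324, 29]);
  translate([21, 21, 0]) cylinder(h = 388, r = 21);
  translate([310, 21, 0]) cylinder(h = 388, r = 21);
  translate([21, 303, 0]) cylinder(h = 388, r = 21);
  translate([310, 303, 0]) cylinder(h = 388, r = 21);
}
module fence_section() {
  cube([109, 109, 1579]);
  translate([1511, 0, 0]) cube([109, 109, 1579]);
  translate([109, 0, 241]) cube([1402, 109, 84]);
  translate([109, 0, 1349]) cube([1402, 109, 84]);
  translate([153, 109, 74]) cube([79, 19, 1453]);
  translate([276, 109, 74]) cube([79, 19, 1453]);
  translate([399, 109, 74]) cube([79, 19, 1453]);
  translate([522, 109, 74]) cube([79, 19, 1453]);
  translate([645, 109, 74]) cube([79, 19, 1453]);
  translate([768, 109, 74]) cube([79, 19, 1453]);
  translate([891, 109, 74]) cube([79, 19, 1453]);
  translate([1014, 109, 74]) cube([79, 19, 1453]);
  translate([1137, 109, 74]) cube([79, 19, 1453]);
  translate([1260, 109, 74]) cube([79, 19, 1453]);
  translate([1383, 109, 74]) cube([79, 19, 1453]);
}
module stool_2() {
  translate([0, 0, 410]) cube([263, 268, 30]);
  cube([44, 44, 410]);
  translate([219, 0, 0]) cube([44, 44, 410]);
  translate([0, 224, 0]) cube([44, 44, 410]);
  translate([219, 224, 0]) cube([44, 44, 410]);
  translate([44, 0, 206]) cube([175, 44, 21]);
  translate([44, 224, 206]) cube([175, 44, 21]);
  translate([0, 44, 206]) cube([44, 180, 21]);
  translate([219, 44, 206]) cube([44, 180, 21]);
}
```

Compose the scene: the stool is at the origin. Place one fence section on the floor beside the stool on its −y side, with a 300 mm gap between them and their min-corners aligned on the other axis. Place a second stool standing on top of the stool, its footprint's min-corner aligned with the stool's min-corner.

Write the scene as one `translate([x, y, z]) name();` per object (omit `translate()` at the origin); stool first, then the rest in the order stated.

stool();
translate([0, -428, 0]) fence_section();
translate([0, 0, 417]) stool_2();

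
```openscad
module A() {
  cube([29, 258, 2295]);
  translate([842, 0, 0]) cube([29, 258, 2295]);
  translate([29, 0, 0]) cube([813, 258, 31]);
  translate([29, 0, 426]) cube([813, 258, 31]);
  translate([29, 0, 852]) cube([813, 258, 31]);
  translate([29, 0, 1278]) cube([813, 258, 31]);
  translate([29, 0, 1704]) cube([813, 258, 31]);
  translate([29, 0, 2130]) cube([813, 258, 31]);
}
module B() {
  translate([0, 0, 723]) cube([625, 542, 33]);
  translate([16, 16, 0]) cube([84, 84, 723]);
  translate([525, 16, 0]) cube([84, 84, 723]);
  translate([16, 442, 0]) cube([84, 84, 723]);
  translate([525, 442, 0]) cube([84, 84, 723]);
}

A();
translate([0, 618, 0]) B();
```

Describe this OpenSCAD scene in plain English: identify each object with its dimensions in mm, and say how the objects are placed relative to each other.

A is a bookshelf 871 mm wide overall, 258 mm deep and 2295 mm tall. The two sides are 29 mm thick vertical panels. 6 horizontal shelves of 31 mm thickness span between the inner faces of the sides; the lowest shelf sits on the floor and shelves are stacked with a clear vertical gap of 395 mm between each pair.

B is a rectangular dining table. The top is 625×542×33 mm with its upper surface at z = 756 mm. It stands on four 84×84 mm square legs, each inset 16 mm from the nearest pair of top edges, running from the floor to the underside of the top.

The table is on the floor beside the bookshelf on its +y side.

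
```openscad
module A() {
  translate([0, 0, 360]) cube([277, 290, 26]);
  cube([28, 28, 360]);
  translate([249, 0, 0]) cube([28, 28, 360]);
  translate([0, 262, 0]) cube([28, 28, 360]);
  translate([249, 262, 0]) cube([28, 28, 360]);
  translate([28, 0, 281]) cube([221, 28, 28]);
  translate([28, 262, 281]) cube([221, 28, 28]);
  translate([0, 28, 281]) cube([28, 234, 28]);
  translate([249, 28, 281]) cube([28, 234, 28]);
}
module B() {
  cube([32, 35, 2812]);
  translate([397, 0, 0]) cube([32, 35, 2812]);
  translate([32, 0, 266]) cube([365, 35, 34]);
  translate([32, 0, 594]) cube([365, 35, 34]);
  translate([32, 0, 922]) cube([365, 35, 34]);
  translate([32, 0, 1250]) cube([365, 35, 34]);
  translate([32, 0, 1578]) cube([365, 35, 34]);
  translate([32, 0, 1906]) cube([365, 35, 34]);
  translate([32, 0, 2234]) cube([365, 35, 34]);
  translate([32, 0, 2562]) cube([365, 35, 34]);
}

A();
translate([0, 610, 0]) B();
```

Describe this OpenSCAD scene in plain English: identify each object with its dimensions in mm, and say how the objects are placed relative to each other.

A is a simple wooden stool: a rectangular seat 277 mm (x) by 290 mm (y), 26 mm thick, top face at z = 386 mm, on four square legs, each 28×28 mm in cross-section. The legs rest on z = 0, each flush with a corner of the seat. Four stretchers, 28 mm wide and 28 mm tall, connect adjacent legs with their undersides at z = 281 mm, each running between the inner faces of the legs it joins and aligned with the legs' outer faces on the other axis.

B is a straight ladder. Two 32×35 mm vertical rails, 2812 mm tall, stand 429 mm apart (outside-to-outside) with their front faces coplanar on the −y side. 8 rungs, each 35 mm deep and 34 mm tall, span between the inner faces of the rails, front faces flush with the rails. The lowest rung's underside is at z = 266 mm and rungs are spaced 328 mm apart (underside to underside).

The ladder is on the floor beside the stool on its +y side.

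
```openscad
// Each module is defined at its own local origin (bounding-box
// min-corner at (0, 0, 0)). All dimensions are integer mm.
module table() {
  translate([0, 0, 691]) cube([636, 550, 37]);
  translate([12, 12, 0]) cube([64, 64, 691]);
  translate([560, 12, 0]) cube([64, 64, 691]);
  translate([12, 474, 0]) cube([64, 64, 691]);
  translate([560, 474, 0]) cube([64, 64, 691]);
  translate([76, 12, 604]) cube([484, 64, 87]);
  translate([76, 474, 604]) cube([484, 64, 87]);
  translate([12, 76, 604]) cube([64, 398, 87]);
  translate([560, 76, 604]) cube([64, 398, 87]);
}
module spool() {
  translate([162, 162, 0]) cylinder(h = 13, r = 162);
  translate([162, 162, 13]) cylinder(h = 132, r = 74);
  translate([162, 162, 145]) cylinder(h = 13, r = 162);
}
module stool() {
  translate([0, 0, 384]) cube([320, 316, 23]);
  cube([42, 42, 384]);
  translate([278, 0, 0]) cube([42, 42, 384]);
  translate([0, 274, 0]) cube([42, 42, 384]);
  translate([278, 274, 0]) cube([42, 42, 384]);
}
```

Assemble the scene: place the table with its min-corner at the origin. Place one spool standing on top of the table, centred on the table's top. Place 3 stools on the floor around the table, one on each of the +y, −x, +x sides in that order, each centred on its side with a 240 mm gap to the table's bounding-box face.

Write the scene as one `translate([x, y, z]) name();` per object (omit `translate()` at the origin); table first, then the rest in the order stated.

table();
translate([156, 113, 728]) spool();
translate([158, 790, 0]) stool();
translate([-560, 117, 0]) stool();
translate([876, 117, 0]) stool();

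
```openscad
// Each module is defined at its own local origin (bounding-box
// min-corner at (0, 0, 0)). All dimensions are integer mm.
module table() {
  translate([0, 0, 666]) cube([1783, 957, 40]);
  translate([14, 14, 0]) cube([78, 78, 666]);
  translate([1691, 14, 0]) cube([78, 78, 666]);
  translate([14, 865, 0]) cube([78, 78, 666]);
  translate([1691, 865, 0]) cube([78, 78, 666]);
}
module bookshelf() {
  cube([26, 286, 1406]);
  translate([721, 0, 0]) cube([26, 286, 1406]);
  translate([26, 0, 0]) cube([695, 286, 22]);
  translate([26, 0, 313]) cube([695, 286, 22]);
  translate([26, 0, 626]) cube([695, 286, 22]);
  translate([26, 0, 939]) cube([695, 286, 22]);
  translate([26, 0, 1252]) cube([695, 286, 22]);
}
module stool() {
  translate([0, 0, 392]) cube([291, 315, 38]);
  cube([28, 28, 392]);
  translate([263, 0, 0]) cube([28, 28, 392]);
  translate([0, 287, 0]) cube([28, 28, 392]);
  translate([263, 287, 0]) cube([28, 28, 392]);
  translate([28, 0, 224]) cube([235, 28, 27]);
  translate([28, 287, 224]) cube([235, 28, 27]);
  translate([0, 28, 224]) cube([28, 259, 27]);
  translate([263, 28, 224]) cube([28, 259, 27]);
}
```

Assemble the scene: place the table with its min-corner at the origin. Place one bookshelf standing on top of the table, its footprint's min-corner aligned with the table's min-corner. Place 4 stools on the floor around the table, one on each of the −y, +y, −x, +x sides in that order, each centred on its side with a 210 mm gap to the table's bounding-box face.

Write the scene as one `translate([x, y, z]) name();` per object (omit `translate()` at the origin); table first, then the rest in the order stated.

table();
translate([0, 0, 706]) bookshelf();
translate([746, -525, 0]) stool();
translate([746, 1167, 0]) stool();
translate([-501, 321, 0]) stool();
translate([1993, 321, 0]) stool();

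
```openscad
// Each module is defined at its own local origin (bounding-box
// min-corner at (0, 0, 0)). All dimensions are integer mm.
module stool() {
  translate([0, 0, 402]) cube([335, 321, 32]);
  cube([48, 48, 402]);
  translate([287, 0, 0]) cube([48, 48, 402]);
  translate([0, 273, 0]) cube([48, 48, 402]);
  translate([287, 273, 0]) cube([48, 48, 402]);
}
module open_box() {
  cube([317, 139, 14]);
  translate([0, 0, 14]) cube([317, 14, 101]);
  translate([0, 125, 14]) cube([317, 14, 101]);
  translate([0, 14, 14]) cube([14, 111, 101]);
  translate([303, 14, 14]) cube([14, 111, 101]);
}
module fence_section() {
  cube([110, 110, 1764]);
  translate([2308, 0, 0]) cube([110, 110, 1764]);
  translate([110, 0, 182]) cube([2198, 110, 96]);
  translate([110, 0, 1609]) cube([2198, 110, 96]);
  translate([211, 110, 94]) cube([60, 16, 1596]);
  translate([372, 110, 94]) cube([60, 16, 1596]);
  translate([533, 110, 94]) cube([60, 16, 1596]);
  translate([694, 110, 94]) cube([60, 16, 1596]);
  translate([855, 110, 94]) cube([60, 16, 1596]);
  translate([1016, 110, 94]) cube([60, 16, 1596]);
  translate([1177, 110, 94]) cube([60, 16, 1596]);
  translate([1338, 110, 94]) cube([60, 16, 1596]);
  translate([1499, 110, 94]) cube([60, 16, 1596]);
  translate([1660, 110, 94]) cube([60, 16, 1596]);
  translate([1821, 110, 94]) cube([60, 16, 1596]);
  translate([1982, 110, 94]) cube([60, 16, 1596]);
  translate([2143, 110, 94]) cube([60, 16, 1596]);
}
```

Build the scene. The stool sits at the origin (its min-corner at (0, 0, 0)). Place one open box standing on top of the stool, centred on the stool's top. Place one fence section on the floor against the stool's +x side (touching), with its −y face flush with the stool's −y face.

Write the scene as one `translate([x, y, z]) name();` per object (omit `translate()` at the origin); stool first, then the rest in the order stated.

stool();
translate([9, 91, 434]) open_box();
translate([335, 0, 0]) fence_section();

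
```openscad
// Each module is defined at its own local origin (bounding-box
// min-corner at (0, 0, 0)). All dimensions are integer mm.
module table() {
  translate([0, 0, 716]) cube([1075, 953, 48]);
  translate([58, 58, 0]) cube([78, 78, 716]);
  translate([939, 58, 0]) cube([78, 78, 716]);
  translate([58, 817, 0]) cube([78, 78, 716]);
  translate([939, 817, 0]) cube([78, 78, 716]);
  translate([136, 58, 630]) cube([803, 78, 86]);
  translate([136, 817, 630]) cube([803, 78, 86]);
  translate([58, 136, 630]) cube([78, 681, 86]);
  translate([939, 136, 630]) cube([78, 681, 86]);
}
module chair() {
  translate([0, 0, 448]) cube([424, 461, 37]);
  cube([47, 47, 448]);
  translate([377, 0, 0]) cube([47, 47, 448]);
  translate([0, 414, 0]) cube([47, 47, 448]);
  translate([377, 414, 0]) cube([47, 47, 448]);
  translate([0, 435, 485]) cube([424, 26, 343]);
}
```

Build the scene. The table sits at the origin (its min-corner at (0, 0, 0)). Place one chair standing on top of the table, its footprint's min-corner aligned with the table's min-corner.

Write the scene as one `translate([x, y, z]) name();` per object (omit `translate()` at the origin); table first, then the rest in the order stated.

table();
translate([0, 0, 764]) chair();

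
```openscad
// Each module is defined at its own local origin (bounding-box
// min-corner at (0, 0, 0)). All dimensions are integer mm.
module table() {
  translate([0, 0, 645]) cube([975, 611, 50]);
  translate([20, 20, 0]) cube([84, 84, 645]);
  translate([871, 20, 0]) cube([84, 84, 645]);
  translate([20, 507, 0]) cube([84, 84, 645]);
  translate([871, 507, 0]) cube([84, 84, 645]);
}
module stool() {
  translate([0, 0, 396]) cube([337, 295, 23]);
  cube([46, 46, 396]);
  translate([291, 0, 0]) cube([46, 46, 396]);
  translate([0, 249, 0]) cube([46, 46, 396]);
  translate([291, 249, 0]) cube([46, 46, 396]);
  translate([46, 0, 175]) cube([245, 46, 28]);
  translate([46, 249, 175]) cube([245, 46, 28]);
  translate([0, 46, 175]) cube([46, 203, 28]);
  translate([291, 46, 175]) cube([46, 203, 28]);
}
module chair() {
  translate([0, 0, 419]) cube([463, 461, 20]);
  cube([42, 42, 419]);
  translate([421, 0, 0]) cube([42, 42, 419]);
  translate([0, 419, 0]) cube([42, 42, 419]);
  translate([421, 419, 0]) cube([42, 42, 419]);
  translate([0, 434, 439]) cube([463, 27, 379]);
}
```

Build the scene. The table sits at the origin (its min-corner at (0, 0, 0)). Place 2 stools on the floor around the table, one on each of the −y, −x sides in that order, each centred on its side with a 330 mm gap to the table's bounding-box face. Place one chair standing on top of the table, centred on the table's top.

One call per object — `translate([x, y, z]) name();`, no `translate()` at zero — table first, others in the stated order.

table();
translate([319, -625, 0]) stool();
translate([-667, 158, 0]) stool();
translate([256, 75, 695]) chair();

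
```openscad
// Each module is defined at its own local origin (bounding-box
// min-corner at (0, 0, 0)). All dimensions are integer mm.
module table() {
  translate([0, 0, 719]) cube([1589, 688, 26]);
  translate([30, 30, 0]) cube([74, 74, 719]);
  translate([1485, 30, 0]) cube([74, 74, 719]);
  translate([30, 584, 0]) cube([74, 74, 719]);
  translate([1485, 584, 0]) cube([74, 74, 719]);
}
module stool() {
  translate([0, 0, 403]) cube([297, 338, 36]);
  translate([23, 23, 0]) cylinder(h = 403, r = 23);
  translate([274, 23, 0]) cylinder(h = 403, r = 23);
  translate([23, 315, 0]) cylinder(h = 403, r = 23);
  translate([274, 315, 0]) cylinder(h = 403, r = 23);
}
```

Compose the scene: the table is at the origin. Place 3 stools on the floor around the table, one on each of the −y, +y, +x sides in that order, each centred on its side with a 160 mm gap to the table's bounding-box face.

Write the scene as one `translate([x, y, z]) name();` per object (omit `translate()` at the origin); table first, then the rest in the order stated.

table();
translate([646, -498, 0]) stool();
translate([646, 848, 0]) stool();
translate([1749, 175, 0]) stool();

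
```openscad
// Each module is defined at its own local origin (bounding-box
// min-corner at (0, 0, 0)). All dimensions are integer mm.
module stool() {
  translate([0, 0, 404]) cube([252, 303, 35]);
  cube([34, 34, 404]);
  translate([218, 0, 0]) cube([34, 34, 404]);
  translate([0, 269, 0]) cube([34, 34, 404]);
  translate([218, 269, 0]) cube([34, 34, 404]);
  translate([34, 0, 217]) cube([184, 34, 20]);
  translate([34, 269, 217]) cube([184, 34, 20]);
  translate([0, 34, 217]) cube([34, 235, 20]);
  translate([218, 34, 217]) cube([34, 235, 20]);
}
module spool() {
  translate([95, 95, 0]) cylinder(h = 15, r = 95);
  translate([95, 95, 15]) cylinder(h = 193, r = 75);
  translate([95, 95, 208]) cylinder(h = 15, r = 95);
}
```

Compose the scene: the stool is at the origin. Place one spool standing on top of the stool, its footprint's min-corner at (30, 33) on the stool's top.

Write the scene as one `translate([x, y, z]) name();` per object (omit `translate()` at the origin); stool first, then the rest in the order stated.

stool();
translate([30, 33, 439]) spool();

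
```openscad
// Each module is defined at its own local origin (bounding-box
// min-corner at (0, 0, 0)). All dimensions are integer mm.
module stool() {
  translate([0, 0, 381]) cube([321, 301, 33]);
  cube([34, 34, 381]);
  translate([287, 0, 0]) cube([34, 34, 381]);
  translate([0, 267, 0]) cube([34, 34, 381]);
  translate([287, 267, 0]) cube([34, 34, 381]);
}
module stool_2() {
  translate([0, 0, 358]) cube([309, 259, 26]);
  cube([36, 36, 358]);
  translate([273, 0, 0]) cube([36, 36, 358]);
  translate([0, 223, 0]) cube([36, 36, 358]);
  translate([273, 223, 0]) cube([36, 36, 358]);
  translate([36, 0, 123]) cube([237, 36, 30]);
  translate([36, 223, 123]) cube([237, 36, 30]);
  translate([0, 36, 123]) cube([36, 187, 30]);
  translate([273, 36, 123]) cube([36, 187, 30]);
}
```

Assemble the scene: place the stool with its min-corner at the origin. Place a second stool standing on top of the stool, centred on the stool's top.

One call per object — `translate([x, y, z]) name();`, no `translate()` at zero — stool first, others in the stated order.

stool();
translate([6, 21, 414]) stool_2();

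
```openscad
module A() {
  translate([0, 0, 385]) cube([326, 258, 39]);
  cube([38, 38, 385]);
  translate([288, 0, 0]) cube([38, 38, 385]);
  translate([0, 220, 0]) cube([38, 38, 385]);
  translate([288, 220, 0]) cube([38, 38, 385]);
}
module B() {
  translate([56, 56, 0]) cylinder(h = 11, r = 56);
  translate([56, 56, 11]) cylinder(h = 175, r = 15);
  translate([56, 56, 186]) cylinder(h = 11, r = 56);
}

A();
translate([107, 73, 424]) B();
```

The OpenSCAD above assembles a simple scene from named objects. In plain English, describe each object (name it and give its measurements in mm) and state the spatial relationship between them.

A is a four-legged stool. The seat is 326×258 mm, 39 mm thick, top at z = 424 mm. It stands on four square legs, each 38×38 mm in cross-section, from z = 0 to the seat underside, each flush with a corner of the seat.

B is a spool: two coaxial disc flanges of radius 56 mm and thickness 11 mm, joined by a core cylinder of radius 15 mm and height 175 mm. The lower flange rests on z = 0 and the three cylinders share a vertical axis.

The spool is on top of the stool, centred.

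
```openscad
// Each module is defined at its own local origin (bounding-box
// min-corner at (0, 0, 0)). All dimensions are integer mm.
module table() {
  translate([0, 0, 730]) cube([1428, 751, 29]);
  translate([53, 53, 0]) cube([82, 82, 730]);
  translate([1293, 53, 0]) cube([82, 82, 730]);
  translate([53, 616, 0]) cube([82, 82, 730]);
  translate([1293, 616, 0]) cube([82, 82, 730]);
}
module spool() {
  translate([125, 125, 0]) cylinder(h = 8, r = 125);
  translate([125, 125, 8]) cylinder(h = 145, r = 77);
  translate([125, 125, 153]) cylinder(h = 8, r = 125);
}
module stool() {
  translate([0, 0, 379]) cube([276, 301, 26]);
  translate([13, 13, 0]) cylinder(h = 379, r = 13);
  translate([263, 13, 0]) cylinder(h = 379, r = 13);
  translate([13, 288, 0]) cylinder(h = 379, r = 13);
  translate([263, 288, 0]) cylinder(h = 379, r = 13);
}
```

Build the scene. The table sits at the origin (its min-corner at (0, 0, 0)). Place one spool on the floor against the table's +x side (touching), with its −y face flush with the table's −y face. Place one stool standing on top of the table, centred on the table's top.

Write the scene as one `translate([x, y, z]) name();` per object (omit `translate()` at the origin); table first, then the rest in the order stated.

table();
translate([1428, 0, 0]) spool();
translate([576, 225, 759]) stool();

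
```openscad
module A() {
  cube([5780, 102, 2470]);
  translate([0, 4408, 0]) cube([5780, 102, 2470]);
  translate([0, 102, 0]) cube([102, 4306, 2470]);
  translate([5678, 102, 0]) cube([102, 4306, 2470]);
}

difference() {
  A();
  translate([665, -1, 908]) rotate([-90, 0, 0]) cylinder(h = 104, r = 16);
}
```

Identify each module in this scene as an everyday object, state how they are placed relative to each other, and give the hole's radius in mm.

A is a house frame. The house frame has a circular hole through its front wall. The hole's radius is 16 mm.

The subtracted cylinder has r = 16 mm.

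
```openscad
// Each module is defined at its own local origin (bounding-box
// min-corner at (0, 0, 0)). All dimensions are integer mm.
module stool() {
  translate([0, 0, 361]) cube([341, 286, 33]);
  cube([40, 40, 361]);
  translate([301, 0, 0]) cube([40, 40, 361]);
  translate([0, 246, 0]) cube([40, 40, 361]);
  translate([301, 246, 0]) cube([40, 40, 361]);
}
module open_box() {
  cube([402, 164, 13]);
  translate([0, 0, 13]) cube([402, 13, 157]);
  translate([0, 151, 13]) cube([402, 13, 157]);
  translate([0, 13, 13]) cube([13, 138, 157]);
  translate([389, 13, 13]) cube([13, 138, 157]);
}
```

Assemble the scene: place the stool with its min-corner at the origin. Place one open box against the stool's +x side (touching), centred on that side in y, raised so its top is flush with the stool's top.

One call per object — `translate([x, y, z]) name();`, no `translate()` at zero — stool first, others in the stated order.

stool();
translate([341, 61, 224]) open_box();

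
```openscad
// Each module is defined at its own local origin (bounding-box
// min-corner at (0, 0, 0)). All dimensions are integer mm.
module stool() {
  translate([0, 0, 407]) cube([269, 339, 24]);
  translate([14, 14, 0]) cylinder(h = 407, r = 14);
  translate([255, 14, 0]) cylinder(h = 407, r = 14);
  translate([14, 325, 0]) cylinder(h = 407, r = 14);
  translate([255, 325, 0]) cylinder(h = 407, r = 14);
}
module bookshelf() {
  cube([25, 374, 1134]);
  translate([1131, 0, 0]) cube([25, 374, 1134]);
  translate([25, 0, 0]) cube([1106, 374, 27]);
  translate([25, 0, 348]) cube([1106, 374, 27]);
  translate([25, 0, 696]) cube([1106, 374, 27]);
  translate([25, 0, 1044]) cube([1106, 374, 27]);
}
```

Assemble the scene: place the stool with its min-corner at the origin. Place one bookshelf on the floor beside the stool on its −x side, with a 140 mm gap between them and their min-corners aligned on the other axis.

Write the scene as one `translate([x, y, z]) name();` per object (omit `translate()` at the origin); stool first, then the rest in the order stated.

stool();
translate([-1296, 0, 0]) bookshelf();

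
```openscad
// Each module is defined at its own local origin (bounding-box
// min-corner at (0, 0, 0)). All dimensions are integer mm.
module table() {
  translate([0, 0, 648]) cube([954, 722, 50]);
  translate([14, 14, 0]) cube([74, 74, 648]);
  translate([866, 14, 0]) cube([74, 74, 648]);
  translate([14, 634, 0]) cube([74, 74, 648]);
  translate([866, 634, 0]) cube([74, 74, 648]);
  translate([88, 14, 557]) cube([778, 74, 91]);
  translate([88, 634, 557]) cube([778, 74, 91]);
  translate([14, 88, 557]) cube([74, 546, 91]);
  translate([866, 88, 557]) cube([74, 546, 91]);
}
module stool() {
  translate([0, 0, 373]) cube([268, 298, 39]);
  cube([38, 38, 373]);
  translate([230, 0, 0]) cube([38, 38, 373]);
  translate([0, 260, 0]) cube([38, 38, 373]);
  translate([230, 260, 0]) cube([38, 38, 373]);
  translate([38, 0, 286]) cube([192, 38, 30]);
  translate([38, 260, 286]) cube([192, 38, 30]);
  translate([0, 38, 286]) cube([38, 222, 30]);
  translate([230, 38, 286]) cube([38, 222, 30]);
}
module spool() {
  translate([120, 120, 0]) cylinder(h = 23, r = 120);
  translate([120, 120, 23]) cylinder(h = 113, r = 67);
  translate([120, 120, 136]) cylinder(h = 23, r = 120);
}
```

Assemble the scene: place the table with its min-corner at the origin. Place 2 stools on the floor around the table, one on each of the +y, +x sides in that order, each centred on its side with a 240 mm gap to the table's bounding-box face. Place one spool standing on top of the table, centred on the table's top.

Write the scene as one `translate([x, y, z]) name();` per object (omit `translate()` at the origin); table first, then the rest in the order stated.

table();
translate([343, 962, 0]) stool();
translate([1194, 212, 0]) stool();
translate([357, 241, 698]) spool();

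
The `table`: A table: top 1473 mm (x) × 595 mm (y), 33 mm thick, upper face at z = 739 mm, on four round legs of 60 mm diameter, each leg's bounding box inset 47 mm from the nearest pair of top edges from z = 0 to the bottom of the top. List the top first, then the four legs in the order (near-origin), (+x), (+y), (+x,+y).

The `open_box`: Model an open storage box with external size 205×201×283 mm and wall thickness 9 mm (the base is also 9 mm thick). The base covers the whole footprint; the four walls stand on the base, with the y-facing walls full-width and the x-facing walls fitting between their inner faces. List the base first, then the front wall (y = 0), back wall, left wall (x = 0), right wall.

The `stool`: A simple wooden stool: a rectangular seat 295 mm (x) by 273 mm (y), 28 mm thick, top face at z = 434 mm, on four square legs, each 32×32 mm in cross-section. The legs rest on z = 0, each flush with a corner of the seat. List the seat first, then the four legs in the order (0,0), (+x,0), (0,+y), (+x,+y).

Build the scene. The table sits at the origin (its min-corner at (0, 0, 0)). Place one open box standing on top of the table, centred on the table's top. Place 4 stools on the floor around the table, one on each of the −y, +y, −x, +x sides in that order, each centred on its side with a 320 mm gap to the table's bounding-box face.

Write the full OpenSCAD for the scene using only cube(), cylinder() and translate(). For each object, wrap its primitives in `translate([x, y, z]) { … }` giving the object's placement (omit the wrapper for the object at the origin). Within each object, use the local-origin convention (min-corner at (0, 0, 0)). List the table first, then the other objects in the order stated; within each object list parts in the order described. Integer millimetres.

translate([0, 0, 706]) cube([1473, 595, 33]);
translate([77, 77, 0]) cylinder(h = 706, r = 30);
translate([1396, 77, 0]) cylinder(h = 706, r = 30);
translate([77, 518, 0]) cylinder(h = 706, r = 30);
translate([1396, 518, 0]) cylinder(h = 706, r = 30);
translate([634, 197, 739]) {
  cube([205, 201, 9]);
  translate([0, 0, 9]) cube([205, 9, 274]);
  translate([0, 192, 9]) cube([205, 9, 274]);
  translate([0, 9, 9]) cube([9, 183, 274]);
  translate([196, 9, 9]) cube([9, 183, 274]);
}
translate([589, -593, 0]) {
  translate([0, 0, 406]) cube([295, 273, 28]);
  cube([32, 32, 406]);
  translate([263, 0, 0]) cube([32, 32, 406]);
  translate([0, 241, 0]) cube([32, 32, 406]);
  translate([263, 241, 0]) cube([32, 32, 406]);
}
translate([589, 915, 0]) {
  translate([0, 0, 406]) cube([295, 273, 28]);
  cube([32, 32, 406]);
  translate([263, 0, 0]) cube([32, 32, 406]);
  translate([0, 241, 0]) cube([32, 32, 406]);
  translate([263, 241, 0]) cube([32, 32, 406]);
}
translate([-615, 161, 0]) {
  translate([0, 0, 406]) cube([295, 273, 28]);
  cube([32, 32, 406]);
  translate([263, 0, 0]) cube([32, 32, 406]);
  translate([0, 241, 0]) cube([32, 32, 406]);
  translate([263, 241, 0]) cube([32, 32, 406]);
}
translate([1793, 161, 0]) {
  translate([0, 0, 406]) cube([295, 273, 28]);
  cube([32, 32, 406]);
  translate([263, 0, 0]) cube([32, 32, 406]);
  translate([0, 241, 0]) cube([32, 32, 406]);
  translate([263, 241, 0]) cube([32, 32, 406]);
}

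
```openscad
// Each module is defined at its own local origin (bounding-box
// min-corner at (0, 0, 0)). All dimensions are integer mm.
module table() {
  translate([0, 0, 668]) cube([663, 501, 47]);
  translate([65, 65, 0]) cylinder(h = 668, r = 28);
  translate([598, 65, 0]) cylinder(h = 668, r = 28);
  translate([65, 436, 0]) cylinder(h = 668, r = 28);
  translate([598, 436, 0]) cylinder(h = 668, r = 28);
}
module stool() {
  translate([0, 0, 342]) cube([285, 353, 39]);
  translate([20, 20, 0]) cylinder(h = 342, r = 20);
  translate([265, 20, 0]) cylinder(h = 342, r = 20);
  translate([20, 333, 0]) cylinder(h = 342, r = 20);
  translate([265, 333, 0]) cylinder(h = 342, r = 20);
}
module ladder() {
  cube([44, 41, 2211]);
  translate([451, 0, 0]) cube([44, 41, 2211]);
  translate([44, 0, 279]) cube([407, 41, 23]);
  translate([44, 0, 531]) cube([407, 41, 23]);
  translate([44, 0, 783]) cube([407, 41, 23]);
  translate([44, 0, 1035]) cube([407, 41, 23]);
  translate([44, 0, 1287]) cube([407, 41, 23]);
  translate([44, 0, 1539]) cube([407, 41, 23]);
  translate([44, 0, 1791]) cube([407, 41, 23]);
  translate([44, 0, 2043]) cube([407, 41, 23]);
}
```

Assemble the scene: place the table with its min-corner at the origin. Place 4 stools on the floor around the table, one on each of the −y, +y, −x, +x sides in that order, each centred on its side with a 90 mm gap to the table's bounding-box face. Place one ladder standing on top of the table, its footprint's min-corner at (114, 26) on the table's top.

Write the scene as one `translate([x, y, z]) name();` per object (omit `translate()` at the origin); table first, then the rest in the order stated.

table();
translate([189, -443, 0]) stool();
translate([189, 591, 0]) stool();
translate([-375, 74, 0]) stool();
translate([753, 74, 0]) stool();
translate([114, 26, 715]) ladder();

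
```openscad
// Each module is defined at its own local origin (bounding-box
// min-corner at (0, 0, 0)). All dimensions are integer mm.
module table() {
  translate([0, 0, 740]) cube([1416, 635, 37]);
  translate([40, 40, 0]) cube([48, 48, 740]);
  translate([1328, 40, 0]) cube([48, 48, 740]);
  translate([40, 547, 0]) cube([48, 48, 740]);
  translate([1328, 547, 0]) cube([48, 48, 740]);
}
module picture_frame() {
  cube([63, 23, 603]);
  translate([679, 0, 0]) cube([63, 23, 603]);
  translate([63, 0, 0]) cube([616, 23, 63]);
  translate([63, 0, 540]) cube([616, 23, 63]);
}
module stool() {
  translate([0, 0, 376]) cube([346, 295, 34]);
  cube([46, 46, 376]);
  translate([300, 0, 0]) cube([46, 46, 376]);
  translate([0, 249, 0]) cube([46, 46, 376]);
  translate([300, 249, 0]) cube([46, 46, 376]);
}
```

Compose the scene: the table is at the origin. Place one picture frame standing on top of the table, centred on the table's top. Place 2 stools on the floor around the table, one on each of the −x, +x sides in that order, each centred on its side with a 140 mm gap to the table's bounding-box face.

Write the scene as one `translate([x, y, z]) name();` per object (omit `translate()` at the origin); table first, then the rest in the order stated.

table();
translate([337, 306, 777]) picture_frame();
translate([-486, 170, 0]) stool();
translate([1556, 170, 0]) stool();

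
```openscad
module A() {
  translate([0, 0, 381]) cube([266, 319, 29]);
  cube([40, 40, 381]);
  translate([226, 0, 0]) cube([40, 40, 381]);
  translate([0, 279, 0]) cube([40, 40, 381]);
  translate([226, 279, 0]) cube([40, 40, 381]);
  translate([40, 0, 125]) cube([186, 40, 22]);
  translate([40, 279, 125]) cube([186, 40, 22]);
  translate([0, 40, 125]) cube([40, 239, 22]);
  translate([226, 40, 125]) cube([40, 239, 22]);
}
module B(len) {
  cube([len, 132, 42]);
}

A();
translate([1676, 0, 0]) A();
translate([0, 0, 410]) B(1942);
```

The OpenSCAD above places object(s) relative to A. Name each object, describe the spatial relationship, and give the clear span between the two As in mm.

A is a stool. B is a beam. A beam spans the tops of two stools. The clear span between the two stools is 1410 mm.

Second stool starts at x = 1676; first ends at x = 266; clear span = 1676 − 266 = 1410 mm.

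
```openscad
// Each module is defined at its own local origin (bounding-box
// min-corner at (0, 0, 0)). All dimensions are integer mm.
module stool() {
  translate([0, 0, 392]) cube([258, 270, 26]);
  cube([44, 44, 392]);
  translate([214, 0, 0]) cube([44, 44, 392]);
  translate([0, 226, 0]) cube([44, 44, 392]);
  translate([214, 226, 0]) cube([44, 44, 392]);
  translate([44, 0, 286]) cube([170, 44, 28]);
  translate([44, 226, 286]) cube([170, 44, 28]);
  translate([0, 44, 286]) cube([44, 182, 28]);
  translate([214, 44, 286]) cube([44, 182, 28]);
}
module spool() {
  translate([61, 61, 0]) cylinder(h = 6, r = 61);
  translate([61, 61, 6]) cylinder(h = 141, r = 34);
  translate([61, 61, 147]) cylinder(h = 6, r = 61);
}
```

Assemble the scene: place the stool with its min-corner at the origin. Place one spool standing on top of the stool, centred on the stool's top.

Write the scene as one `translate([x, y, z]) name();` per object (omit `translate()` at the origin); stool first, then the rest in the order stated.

stool();
translate([68, 74, 418]) spool();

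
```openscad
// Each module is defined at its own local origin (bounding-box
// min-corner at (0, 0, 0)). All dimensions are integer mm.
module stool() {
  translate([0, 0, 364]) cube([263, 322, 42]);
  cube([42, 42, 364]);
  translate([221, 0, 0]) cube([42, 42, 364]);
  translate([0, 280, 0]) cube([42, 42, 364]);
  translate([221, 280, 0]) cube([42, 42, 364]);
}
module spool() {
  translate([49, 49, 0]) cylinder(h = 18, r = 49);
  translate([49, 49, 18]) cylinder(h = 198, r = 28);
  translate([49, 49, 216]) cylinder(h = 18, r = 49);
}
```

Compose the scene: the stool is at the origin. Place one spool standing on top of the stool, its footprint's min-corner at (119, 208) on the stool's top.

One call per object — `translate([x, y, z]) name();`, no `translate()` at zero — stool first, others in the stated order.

stool();
translate([119, 208, 406]) spool();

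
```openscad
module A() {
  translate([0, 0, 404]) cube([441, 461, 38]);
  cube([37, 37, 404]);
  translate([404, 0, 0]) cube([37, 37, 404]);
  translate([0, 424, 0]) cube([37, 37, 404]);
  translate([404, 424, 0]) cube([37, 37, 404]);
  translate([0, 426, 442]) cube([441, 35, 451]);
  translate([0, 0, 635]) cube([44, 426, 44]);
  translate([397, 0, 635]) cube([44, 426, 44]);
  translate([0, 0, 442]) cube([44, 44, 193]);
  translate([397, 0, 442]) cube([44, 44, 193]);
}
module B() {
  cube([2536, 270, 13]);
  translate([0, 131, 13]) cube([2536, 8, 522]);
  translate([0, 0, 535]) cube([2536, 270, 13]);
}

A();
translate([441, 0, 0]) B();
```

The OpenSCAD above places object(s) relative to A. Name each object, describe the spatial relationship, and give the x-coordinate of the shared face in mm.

A is a chair. B is an I-beam. The I-beam is against the chair's +x side, with their −y faces flush. The x-coordinate of the shared face is 441 mm.

The chair's +x face and the I-beam's −x face are both at x = 441 mm.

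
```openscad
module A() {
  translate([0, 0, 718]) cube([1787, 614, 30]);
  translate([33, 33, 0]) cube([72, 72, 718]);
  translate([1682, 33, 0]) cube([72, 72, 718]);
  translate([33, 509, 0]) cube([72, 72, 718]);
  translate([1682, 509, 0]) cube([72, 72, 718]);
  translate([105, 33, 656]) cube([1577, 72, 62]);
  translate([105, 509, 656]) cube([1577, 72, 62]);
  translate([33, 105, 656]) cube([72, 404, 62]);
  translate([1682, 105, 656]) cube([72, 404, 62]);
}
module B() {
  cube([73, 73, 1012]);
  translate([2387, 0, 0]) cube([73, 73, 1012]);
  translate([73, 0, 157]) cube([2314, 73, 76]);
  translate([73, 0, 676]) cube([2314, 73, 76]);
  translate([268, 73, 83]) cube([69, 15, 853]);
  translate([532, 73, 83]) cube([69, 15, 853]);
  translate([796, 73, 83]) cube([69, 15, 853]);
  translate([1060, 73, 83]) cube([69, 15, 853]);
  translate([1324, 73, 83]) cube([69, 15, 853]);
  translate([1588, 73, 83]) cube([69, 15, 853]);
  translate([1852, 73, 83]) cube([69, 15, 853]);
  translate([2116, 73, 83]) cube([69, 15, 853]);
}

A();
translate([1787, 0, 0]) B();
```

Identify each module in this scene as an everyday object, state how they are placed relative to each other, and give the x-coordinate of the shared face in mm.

The table's +x face and the fence section's −x face are both at x = 1787 mm.

A is a table. B is a fence section. The fence section is against the table's +x side, with their −y faces flush. The x-coordinate of the shared face is 1787 mm.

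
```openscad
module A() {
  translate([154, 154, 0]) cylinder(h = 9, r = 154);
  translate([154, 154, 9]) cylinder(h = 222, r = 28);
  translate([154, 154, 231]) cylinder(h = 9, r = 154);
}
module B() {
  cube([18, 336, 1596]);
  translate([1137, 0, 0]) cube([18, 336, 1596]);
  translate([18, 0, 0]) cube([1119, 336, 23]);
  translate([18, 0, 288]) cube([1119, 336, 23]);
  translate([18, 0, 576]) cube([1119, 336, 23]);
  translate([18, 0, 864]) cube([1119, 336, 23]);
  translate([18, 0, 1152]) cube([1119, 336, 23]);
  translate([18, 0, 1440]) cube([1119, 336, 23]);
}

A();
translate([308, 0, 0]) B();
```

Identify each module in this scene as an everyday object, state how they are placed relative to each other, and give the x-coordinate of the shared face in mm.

A is a spool. B is a bookshelf. The bookshelf is against the spool's +x side, with their −y faces flush. The x-coordinate of the shared face is 308 mm.

The spool's +x face and the bookshelf's −x face are both at x = 308 mm.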